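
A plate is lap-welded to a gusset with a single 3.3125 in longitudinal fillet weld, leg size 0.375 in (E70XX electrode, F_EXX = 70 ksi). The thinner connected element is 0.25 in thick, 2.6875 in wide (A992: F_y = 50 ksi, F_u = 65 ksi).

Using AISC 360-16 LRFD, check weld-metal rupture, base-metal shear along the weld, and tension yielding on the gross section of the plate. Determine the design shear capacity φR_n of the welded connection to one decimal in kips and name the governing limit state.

24.2 kips (base-metal shear governs)

Weld metal: throat = 0.707×0.375 = 0.26513 in, L = 3.3125 in. φR_n = 0.75 × 0.6 × 70 × 0.26513 × 3.3125 = 27.7 kips.
Base metal shear (0.25 in plate): yield φR_n = 1.0×0.6×50×0.25×3.3125 = 24.8 kips; rupture φR_n = 0.75×0.6×65×0.25×3.3125 = 24.2 kips; take 24.2 kips (rupture).
Tension yield (gross): A_g = 2.6875×0.25 = 0.67188 in². φR_n = 0.90 × 50 × 0.67188 = 30.2 kips.
Governing: min(27.7, 24.2, 30.2) = 24.2 kips → base-metal shear.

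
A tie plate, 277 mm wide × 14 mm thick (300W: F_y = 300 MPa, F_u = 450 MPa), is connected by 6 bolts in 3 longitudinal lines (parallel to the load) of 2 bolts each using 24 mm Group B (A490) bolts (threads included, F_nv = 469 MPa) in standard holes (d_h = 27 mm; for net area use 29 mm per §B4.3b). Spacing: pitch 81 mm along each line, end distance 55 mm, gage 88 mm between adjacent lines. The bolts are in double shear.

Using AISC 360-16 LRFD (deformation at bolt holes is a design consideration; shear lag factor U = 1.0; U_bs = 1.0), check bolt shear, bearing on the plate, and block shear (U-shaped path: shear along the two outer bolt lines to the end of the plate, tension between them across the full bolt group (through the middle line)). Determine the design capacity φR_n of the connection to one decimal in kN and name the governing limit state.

1071.6 kN (block shear governs)

Bolt shear: A_b = π(24)²/4 = 452.39 mm². φR_n = 0.75 × 469 × 452.39 × 6 × 2 = 1909.5 kN.
Bearing (14 mm plate, F_u = 450 MPa): end bolts L_c = 55 − 27/2 = 41.5, R_n = min(1.2×41.5×14×450, 2.4×24×14×450) = 313.74 kN/bolt; interior L_c = 81 − 27 = 54, R_n = 362.88 kN/bolt. φR_n = 0.75 × (3×313.74 + 3×362.88) = 1522.4 kN.
Block shear: shear path 2×[55+1×81] = 2×136 mm, A_gv = 3808, A_nv = 2×(136 − 1.5×29)×14 = 2590 mm²; tension across gage: (176 − 2×29)×14 = 1652 mm². R_n = min(0.6×450×2590, 0.6×300×3808) + 1.0×450×1652 = min(699.3, 685.44) + 743.4 = 1428.8 kN. φR_n = 0.75 × 1428.8 = 1071.6 kN.
Governing: min(1909.5, 1522.4, 1071.6) = 1071.6 kN → block shear.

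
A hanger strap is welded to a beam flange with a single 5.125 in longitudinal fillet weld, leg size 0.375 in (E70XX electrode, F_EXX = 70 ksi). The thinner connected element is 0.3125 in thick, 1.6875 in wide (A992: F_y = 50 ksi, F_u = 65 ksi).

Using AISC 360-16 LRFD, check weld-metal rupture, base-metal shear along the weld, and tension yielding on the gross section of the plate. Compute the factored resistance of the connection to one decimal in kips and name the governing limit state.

Weld metal: throat = 0.707×0.375 = 0.26513 in, L = 5.125 in. φR_n = 0.75 × 0.6 × 70 × 0.26513 × 5.125 = 42.8 kips.
Base metal shear (0.3125 in plate): yield φR_n = 1.0×0.6×50×0.3125×5.125 = 48.0 kips; rupture φR_n = 0.75×0.6×65×0.3125×5.125 = 46.8 kips; take 46.8 kips (rupture).
Tension yield (gross): A_g = 1.6875×0.3125 = 0.52734 in². φR_n = 0.90 × 50 × 0.52734 = 23.7 kips.
Governing: min(42.8, 46.8, 23.7) = 23.7 kips → gross-section yield.

23.7 kips (gross-section yield governs)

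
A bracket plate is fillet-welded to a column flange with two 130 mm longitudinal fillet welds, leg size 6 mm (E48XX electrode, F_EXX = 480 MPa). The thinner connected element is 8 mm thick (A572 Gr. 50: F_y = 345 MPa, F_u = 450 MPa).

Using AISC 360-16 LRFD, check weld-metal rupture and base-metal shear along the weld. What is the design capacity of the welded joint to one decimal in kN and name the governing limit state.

238.2 kN (weld metal governs)

Weld metal: throat = 0.707×6 = 4.242 mm, L = 2×130 = 260 mm. φR_n = 0.75 × 0.6 × 480 × 4.242 × 260 = 238.2 kN.
Base metal shear (8 mm plate): yield φR_n = 1.0×0.6×345×8×260 = 430.6 kN; rupture φR_n = 0.75×0.6×450×8×260 = 421.2 kN; take 421.2 kN (rupture).
Governing: min(238.2, 421.2) = 238.2 kN → weld metal.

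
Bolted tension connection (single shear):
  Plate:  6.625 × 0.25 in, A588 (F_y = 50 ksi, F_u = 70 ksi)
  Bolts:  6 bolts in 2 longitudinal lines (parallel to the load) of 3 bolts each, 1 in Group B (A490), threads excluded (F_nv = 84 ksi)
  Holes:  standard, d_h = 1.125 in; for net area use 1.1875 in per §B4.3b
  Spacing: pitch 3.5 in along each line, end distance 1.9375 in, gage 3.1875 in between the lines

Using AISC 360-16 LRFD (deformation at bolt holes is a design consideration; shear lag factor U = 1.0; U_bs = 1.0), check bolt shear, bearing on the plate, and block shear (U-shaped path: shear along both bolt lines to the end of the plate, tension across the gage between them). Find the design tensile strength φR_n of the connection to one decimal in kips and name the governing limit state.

120.3 kips (block shear governs)

Bolt shear: A_b = π(1)²/4 = 0.7854 in². φR_n = 0.75 × 84 × 0.7854 × 6 × 1 = 296.9 kips.
Bearing (0.25 in plate, F_u = 70 ksi): end bolts L_c = 1.9375 − 1.125/2 = 1.375, R_n = min(1.2×1.375×0.25×70, 2.4×1×0.25×70) = 28.875 kips/bolt; interior L_c = 3.5 − 1.125 = 2.375, R_n = 42 kips/bolt. φR_n = 0.75 × (2×28.875 + 4×42) = 169.3 kips.
Block shear: shear path 2×[1.9375+2×3.5] = 2×8.9375 in, A_gv = 4.4688, A_nv = 2×(8.9375 − 2.5×1.1875)×0.25 = 2.9844 in²; tension across gage: (3.1875 − 1×1.1875)×0.25 = 0.5 in². R_n = min(0.6×70×2.9844, 0.6×50×4.4688) + 1.0×70×0.5 = min(125.34, 134.06) + 35 = 160.34 kips. φR_n = 0.75 × 160.34 = 120.3 kips.
Governing: min(296.9, 169.3, 120.3) = 120.3 kips → block shear.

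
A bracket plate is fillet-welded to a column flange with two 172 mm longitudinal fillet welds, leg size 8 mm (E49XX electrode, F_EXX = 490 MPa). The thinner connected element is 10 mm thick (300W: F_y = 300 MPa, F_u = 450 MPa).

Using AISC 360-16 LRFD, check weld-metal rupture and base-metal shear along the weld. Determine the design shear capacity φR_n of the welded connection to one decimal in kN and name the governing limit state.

429.0 kN (weld metal governs)

Weld metal: throat = 0.707×8 = 5.656 mm, L = 2×172 = 344 mm. φR_n = 0.75 × 0.6 × 490 × 5.656 × 344 = 429.0 kN.
Base metal shear (10 mm plate): yield φR_n = 1.0×0.6×300×10×344 = 619.2 kN; rupture φR_n = 0.75×0.6×450×10×344 = 696.6 kN; take 619.2 kN (yield).
Governing: min(429.0, 619.2) = 429.0 kN → weld metal.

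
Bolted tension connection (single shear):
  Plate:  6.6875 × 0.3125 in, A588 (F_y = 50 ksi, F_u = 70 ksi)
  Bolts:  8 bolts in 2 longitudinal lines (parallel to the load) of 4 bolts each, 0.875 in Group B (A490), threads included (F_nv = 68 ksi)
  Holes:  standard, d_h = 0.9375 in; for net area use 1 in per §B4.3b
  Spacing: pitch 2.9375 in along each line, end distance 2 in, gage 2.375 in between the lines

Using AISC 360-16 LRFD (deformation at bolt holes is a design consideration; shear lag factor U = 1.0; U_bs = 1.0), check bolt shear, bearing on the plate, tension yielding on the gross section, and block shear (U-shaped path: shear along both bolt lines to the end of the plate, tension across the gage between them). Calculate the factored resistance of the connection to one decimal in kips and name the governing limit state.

Bolt shear: A_b = π(0.875)²/4 = 0.60132 in². φR_n = 0.75 × 68 × 0.60132 × 8 × 1 = 245.3 kips.
Bearing (0.3125 in plate, F_u = 70 ksi): end bolts L_c = 2 − 0.9375/2 = 1.53125, R_n = min(1.2×1.53125×0.3125×70, 2.4×0.875×0.3125×70) = 40.195 kips/bolt; interior L_c = 2.9375 − 0.9375 = 2, R_n = 45.938 kips/bolt. φR_n = 0.75 × (2×40.195 + 6×45.938) = 267.0 kips.
Tension yield (gross): A_g = 6.6875×0.3125 = 2.0898 in². φR_n = 0.90 × 50 × 2.0898 = 94.0 kips.
Block shear: shear path 2×[2+3×2.9375] = 2×10.8125 in, A_gv = 6.7578, A_nv = 2×(10.8125 − 3.5×1)×0.3125 = 4.5703 in²; tension across gage: (2.375 − 1×1)×0.3125 = 0.42969 in². R_n = min(0.6×70×4.5703, 0.6×50×6.7578) + 1.0×70×0.42969 = min(191.95, 202.73) + 30.078 = 222.03 kips. φR_n = 0.75 × 222.03 = 166.5 kips.
Governing: min(245.3, 267.0, 94.0, 166.5) = 94.0 kips → gross-section yield.

94.0 kips (gross-section yield governs)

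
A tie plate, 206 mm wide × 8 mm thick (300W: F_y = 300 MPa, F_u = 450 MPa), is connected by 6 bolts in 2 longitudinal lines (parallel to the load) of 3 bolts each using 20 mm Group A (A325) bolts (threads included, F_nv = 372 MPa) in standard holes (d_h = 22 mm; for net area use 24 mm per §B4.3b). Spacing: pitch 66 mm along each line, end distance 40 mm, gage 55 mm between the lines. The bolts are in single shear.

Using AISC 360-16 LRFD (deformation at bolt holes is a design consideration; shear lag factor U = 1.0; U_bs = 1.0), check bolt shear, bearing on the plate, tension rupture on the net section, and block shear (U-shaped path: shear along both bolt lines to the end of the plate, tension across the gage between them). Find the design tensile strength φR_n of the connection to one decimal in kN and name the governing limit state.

426.6 kN (net-section rupture governs)

Bolt shear: A_b = π(20)²/4 = 314.16 mm². φR_n = 0.75 × 372 × 314.16 × 6 × 1 = 525.9 kN.
Bearing (8 mm plate, F_u = 450 MPa): end bolts L_c = 40 − 22/2 = 29, R_n = min(1.2×29×8×450, 2.4×20×8×450) = 125.28 kN/bolt; interior L_c = 66 − 22 = 44, R_n = 172.8 kN/bolt. φR_n = 0.75 × (2×125.28 + 4×172.8) = 706.3 kN.
Tension rupture (net): A_n = (206 − 2×24)×8 = 1264 mm² (U = 1.0, A_e = A_n). φR_n = 0.75 × 450 × 1264 = 426.6 kN.
Block shear: shear path 2×[40+2×66] = 2×172 mm, A_gv = 2752, A_nv = 2×(172 − 2.5×24)×8 = 1792 mm²; tension across gage: (55 − 1×24)×8 = 248 mm². R_n = min(0.6×450×1792, 0.6×300×2752) + 1.0×450×248 = min(483.84, 495.36) + 111.6 = 595.44 kN. φR_n = 0.75 × 595.44 = 446.6 kN.
Governing: min(525.9, 706.3, 426.6, 446.6) = 426.6 kN → net-section rupture.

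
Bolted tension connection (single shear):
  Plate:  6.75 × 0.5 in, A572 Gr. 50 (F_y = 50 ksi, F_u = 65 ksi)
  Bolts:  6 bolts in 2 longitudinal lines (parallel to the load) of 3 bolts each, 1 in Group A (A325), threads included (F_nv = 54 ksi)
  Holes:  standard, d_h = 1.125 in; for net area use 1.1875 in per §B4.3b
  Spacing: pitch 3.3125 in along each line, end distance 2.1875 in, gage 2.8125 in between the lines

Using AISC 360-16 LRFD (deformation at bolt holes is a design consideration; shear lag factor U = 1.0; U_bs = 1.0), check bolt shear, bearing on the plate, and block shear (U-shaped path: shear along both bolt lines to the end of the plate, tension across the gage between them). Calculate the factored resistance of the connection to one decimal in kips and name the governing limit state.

190.9 kips (bolt shear governs)

Bolt shear: A_b = π(1)²/4 = 0.7854 in². φR_n = 0.75 × 54 × 0.7854 × 6 × 1 = 190.9 kips.
Bearing (0.5 in plate, F_u = 65 ksi): end bolts L_c = 2.1875 − 1.125/2 = 1.625, R_n = min(1.2×1.625×0.5×65, 2.4×1×0.5×65) = 63.375 kips/bolt; interior L_c = 3.3125 − 1.125 = 2.1875, R_n = 78 kips/bolt. φR_n = 0.75 × (2×63.375 + 4×78) = 329.1 kips.
Block shear: shear path 2×[2.1875+2×3.3125] = 2×8.8125 in, A_gv = 8.8125, A_nv = 2×(8.8125 − 2.5×1.1875)×0.5 = 5.8438 in²; tension across gage: (2.8125 − 1×1.1875)×0.5 = 0.8125 in². R_n = min(0.6×65×5.8438, 0.6×50×8.8125) + 1.0×65×0.8125 = min(227.91, 264.38) + 52.813 = 280.72 kips. φR_n = 0.75 × 280.72 = 210.5 kips.
Governing: min(190.9, 329.1, 210.5) = 190.9 kips → bolt shear.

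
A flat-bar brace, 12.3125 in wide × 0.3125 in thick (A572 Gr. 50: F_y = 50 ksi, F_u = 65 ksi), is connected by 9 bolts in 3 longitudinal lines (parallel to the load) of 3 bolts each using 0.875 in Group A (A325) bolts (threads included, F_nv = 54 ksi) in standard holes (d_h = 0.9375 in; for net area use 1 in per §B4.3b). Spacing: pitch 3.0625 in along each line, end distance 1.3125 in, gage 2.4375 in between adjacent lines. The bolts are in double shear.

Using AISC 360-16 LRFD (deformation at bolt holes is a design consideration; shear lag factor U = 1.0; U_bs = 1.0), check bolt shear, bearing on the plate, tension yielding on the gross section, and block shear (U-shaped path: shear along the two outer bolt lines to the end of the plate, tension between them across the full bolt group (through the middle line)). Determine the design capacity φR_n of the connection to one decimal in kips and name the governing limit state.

134.1 kips (block shear governs)

Bolt shear: A_b = π(0.875)²/4 = 0.60132 in². φR_n = 0.75 × 54 × 0.60132 × 9 × 2 = 438.4 kips.
Bearing (0.3125 in plate, F_u = 65 ksi): end bolts L_c = 1.3125 − 0.9375/2 = 0.84375, R_n = min(1.2×0.84375×0.3125×65, 2.4×0.875×0.3125×65) = 20.566 kips/bolt; interior L_c = 3.0625 − 0.9375 = 2.125, R_n = 42.656 kips/bolt. φR_n = 0.75 × (3×20.566 + 6×42.656) = 238.2 kips.
Tension yield (gross): A_g = 12.3125×0.3125 = 3.8477 in². φR_n = 0.90 × 50 × 3.8477 = 173.1 kips.
Block shear: shear path 2×[1.3125+2×3.0625] = 2×7.4375 in, A_gv = 4.6484, A_nv = 2×(7.4375 − 2.5×1)×0.3125 = 3.0859 in²; tension across gage: (4.875 − 2×1)×0.3125 = 0.89844 in². R_n = min(0.6×65×3.0859, 0.6×50×4.6484) + 1.0×65×0.89844 = min(120.35, 139.45) + 58.399 = 178.75 kips. φR_n = 0.75 × 178.75 = 134.1 kips.
Governing: min(438.4, 238.2, 173.1, 134.1) = 134.1 kips → block shear.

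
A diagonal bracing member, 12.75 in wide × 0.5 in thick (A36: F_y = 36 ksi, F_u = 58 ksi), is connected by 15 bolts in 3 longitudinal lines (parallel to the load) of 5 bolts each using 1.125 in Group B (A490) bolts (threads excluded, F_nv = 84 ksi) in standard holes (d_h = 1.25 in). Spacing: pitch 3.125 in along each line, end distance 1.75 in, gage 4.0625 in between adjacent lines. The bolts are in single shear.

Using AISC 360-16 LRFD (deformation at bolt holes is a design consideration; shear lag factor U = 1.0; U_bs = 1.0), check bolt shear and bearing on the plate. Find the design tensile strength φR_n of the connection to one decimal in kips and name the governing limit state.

Bolt shear: A_b = π(1.125)²/4 = 0.99402 in². φR_n = 0.75 × 84 × 0.99402 × 15 × 1 = 939.3 kips.
Bearing (0.5 in plate, F_u = 58 ksi): end bolts L_c = 1.75 − 1.25/2 = 1.125, R_n = min(1.2×1.125×0.5×58, 2.4×1.125×0.5×58) = 39.15 kips/bolt; interior L_c = 3.125 − 1.25 = 1.875, R_n = 65.25 kips/bolt. φR_n = 0.75 × (3×39.15 + 12×65.25) = 675.3 kips.
Governing: min(939.3, 675.3) = 675.3 kips → bearing.

675.3 kips (bearing governs)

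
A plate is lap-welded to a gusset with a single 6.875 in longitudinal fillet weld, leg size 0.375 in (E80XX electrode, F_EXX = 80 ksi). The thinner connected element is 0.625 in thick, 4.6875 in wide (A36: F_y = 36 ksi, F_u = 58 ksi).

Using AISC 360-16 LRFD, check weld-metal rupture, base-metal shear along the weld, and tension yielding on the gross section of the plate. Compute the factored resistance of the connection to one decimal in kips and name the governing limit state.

Weld metal: throat = 0.707×0.375 = 0.26513 in, L = 6.875 in. φR_n = 0.75 × 0.6 × 80 × 0.26513 × 6.875 = 65.6 kips.
Base metal shear (0.625 in plate): yield φR_n = 1.0×0.6×36×0.625×6.875 = 92.8 kips; rupture φR_n = 0.75×0.6×58×0.625×6.875 = 112.1 kips; take 92.8 kips (yield).
Tension yield (gross): A_g = 4.6875×0.625 = 2.9297 in². φR_n = 0.90 × 36 × 2.9297 = 94.9 kips.
Governing: min(65.6, 92.8, 94.9) = 65.6 kips → weld metal.

65.6 kips (weld metal governs)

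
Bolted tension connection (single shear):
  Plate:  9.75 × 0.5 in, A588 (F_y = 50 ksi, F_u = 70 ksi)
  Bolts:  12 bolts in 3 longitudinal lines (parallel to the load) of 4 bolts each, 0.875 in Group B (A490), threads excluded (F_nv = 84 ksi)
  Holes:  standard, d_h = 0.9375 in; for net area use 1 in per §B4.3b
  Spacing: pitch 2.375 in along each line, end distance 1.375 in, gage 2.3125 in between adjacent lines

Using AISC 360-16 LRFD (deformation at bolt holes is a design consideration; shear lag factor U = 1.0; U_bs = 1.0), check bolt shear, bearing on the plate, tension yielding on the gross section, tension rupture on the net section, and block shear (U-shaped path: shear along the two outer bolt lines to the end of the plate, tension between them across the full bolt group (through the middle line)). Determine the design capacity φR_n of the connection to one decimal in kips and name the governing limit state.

177.2 kips (net-section rupture governs)

Bolt shear: A_b = π(0.875)²/4 = 0.60132 in². φR_n = 0.75 × 84 × 0.60132 × 12 × 1 = 454.6 kips.
Bearing (0.5 in plate, F_u = 70 ksi): end bolts L_c = 1.375 − 0.9375/2 = 0.90625, R_n = min(1.2×0.90625×0.5×70, 2.4×0.875×0.5×70) = 38.063 kips/bolt; interior L_c = 2.375 − 0.9375 = 1.4375, R_n = 60.375 kips/bolt. φR_n = 0.75 × (3×38.063 + 9×60.375) = 493.2 kips.
Tension yield (gross): A_g = 9.75×0.5 = 4.875 in². φR_n = 0.90 × 50 × 4.875 = 219.4 kips.
Tension rupture (net): A_n = (9.75 − 3×1)×0.5 = 3.375 in² (U = 1.0, A_e = A_n). φR_n = 0.75 × 70 × 3.375 = 177.2 kips.
Block shear: shear path 2×[1.375+3×2.375] = 2×8.5 in, A_gv = 8.5, A_nv = 2×(8.5 − 3.5×1)×0.5 = 5 in²; tension across gage: (4.625 − 2×1)×0.5 = 1.3125 in². R_n = min(0.6×70×5, 0.6×50×8.5) + 1.0×70×1.3125 = min(210, 255) + 91.875 = 301.88 kips. φR_n = 0.75 × 301.88 = 226.4 kips.
Governing: min(454.6, 493.2, 219.4, 177.2, 226.4) = 177.2 kips → net-section rupture.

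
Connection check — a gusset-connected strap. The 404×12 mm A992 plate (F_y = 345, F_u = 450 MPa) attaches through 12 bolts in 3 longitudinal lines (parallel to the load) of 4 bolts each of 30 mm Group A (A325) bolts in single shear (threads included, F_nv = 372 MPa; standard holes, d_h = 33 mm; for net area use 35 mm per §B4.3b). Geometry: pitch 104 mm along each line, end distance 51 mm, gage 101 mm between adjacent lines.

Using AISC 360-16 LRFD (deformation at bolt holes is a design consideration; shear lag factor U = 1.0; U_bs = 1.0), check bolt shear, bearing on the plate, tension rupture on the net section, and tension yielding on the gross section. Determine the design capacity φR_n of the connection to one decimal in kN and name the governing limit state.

1211.0 kN (net-section rupture governs)

Bolt shear: A_b = π(30)²/4 = 706.86 mm². φR_n = 0.75 × 372 × 706.86 × 12 × 1 = 2366.6 kN.
Bearing (12 mm plate, F_u = 450 MPa): end bolts L_c = 51 − 33/2 = 34.5, R_n = min(1.2×34.5×12×450, 2.4×30×12×450) = 223.56 kN/bolt; interior L_c = 104 − 33 = 71, R_n = 388.8 kN/bolt. φR_n = 0.75 × (3×223.56 + 9×388.8) = 3127.4 kN.
Tension rupture (net): A_n = (404 − 3×35)×12 = 3588 mm² (U = 1.0, A_e = A_n). φR_n = 0.75 × 450 × 3588 = 1211.0 kN.
Tension yield (gross): A_g = 404×12 = 4848 mm². φR_n = 0.90 × 345 × 4848 = 1505.3 kN.
Governing: min(2366.6, 3127.4, 1211.0, 1505.3) = 1211.0 kN → net-section rupture.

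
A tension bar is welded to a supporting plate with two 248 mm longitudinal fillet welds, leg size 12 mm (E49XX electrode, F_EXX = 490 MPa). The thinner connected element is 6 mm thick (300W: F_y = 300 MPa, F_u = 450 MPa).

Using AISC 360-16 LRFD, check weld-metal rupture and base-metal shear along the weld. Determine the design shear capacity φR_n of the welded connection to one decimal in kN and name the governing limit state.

535.7 kN (base-metal shear governs)

Weld metal: throat = 0.707×12 = 8.484 mm, L = 2×248 = 496 mm. φR_n = 0.75 × 0.6 × 490 × 8.484 × 496 = 927.9 kN.
Base metal shear (6 mm plate): yield φR_n = 1.0×0.6×300×6×496 = 535.7 kN; rupture φR_n = 0.75×0.6×450×6×496 = 602.6 kN; take 535.7 kN (yield).
Governing: min(927.9, 535.7) = 535.7 kN → base-metal shear.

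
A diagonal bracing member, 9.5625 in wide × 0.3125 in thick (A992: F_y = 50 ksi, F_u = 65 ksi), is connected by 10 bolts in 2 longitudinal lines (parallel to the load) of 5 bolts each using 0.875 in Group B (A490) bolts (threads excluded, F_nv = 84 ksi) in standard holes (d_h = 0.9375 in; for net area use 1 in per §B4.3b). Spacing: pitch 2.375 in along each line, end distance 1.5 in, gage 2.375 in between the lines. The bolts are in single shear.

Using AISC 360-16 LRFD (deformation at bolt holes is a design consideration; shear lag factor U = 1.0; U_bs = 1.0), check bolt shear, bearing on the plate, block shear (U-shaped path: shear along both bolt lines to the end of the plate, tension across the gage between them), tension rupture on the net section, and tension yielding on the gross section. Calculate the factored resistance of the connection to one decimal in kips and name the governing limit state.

Bolt shear: A_b = π(0.875)²/4 = 0.60132 in². φR_n = 0.75 × 84 × 0.60132 × 10 × 1 = 378.8 kips.
Bearing (0.3125 in plate, F_u = 65 ksi): end bolts L_c = 1.5 − 0.9375/2 = 1.03125, R_n = min(1.2×1.03125×0.3125×65, 2.4×0.875×0.3125×65) = 25.137 kips/bolt; interior L_c = 2.375 − 0.9375 = 1.4375, R_n = 35.039 kips/bolt. φR_n = 0.75 × (2×25.137 + 8×35.039) = 247.9 kips.
Block shear: shear path 2×[1.5+4×2.375] = 2×11 in, A_gv = 6.875, A_nv = 2×(11 − 4.5×1)×0.3125 = 4.0625 in²; tension across gage: (2.375 − 1×1)×0.3125 = 0.42969 in². R_n = min(0.6×65×4.0625, 0.6×50×6.875) + 1.0×65×0.42969 = min(158.44, 206.25) + 27.93 = 186.37 kips. φR_n = 0.75 × 186.37 = 139.8 kips.
Tension rupture (net): A_n = (9.5625 − 2×1)×0.3125 = 2.3633 in² (U = 1.0, A_e = A_n). φR_n = 0.75 × 65 × 2.3633 = 115.2 kips.
Tension yield (gross): A_g = 9.5625×0.3125 = 2.9883 in². φR_n = 0.90 × 50 × 2.9883 = 134.5 kips.
Governing: min(378.8, 247.9, 139.8, 115.2, 134.5) = 115.2 kips → net-section rupture.

115.2 kips (net-section rupture governs)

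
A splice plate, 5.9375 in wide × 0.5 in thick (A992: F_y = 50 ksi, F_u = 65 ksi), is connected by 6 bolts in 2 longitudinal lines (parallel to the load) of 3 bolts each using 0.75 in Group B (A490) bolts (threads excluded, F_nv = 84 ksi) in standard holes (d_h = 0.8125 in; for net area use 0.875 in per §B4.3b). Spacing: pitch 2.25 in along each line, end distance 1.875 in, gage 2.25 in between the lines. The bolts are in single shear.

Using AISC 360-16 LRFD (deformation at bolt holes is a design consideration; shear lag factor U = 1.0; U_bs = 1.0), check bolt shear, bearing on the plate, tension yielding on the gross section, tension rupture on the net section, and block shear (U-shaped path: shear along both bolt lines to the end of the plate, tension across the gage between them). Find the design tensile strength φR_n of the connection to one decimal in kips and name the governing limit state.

102.1 kips (net-section rupture governs)

Bolt shear: A_b = π(0.75)²/4 = 0.44179 in². φR_n = 0.75 × 84 × 0.44179 × 6 × 1 = 167.0 kips.
Bearing (0.5 in plate, F_u = 65 ksi): end bolts L_c = 1.875 − 0.8125/2 = 1.46875, R_n = min(1.2×1.46875×0.5×65, 2.4×0.75×0.5×65) = 57.281 kips/bolt; interior L_c = 2.25 − 0.8125 = 1.4375, R_n = 56.063 kips/bolt. φR_n = 0.75 × (2×57.281 + 4×56.063) = 254.1 kips.
Tension yield (gross): A_g = 5.9375×0.5 = 2.9688 in². φR_n = 0.90 × 50 × 2.9688 = 133.6 kips.
Tension rupture (net): A_n = (5.9375 − 2×0.875)×0.5 = 2.0938 in² (U = 1.0, A_e = A_n). φR_n = 0.75 × 65 × 2.0938 = 102.1 kips.
Block shear: shear path 2×[1.875+2×2.25] = 2×6.375 in, A_gv = 6.375, A_nv = 2×(6.375 − 2.5×0.875)×0.5 = 4.1875 in²; tension across gage: (2.25 − 1×0.875)×0.5 = 0.6875 in². R_n = min(0.6×65×4.1875, 0.6×50×6.375) + 1.0×65×0.6875 = min(163.31, 191.25) + 44.688 = 208 kips. φR_n = 0.75 × 208 = 156.0 kips.
Governing: min(167.0, 254.1, 133.6, 102.1, 156.0) = 102.1 kips → net-section rupture.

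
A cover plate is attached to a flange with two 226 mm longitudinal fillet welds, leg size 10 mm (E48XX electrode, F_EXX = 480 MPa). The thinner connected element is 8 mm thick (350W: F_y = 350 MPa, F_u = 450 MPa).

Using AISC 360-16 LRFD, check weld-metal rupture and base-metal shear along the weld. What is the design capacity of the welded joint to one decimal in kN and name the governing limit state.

Weld metal: throat = 0.707×10 = 7.07 mm, L = 2×226 = 452 mm. φR_n = 0.75 × 0.6 × 480 × 7.07 × 452 = 690.3 kN.
Base metal shear (8 mm plate): yield φR_n = 1.0×0.6×350×8×452 = 759.4 kN; rupture φR_n = 0.75×0.6×450×8×452 = 732.2 kN; take 732.2 kN (rupture).
Governing: min(690.3, 732.2) = 690.3 kN → weld metal.

690.3 kN (weld metal governs)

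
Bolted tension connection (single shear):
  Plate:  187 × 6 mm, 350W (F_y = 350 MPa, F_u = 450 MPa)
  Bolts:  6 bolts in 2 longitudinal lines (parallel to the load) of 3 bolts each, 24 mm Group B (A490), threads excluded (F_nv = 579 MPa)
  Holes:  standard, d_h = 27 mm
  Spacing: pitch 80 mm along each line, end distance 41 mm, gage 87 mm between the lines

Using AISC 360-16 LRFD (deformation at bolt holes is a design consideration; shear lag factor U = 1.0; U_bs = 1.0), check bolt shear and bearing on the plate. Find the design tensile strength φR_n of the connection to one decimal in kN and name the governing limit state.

Bolt shear: A_b = π(24)²/4 = 452.39 mm². φR_n = 0.75 × 579 × 452.39 × 6 × 1 = 1178.7 kN.
Bearing (6 mm plate, F_u = 450 MPa): end bolts L_c = 41 − 27/2 = 27.5, R_n = min(1.2×27.5×6×450, 2.4×24×6×450) = 89.1 kN/bolt; interior L_c = 80 − 27 = 53, R_n = 155.52 kN/bolt. φR_n = 0.75 × (2×89.1 + 4×155.52) = 600.2 kN.
Governing: min(1178.7, 600.2) = 600.2 kN → bearing.

600.2 kN (bearing governs)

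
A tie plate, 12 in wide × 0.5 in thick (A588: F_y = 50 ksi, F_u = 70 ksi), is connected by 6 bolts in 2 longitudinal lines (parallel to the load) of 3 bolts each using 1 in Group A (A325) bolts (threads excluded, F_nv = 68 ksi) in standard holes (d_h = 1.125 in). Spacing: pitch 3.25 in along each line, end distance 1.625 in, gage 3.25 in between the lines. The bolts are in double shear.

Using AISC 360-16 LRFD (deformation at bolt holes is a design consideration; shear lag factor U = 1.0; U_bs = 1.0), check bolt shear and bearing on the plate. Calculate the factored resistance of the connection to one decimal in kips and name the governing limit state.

318.9 kips (bearing governs)

Bolt shear: A_b = π(1)²/4 = 0.7854 in². φR_n = 0.75 × 68 × 0.7854 × 6 × 2 = 480.7 kips.
Bearing (0.5 in plate, F_u = 70 ksi): end bolts L_c = 1.625 − 1.125/2 = 1.0625, R_n = min(1.2×1.0625×0.5×70, 2.4×1×0.5×70) = 44.625 kips/bolt; interior L_c = 3.25 − 1.125 = 2.125, R_n = 84 kips/bolt. φR_n = 0.75 × (2×44.625 + 4×84) = 318.9 kips.
Governing: min(480.7, 318.9) = 318.9 kips → bearing.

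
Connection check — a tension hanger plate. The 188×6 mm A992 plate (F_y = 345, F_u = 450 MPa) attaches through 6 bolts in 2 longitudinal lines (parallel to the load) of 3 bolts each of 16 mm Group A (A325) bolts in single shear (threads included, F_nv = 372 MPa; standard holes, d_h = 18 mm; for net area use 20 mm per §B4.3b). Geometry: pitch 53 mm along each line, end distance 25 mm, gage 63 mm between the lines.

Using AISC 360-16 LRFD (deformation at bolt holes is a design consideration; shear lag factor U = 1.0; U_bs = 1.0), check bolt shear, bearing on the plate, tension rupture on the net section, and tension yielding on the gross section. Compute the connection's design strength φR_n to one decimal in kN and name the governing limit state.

299.7 kN (net-section rupture governs)

Bolt shear: A_b = π(16)²/4 = 201.06 mm². φR_n = 0.75 × 372 × 201.06 × 6 × 1 = 336.6 kN.
Bearing (6 mm plate, F_u = 450 MPa): end bolts L_c = 25 − 18/2 = 16, R_n = min(1.2×16×6×450, 2.4×16×6×450) = 51.84 kN/bolt; interior L_c = 53 − 18 = 35, R_n = 103.68 kN/bolt. φR_n = 0.75 × (2×51.84 + 4×103.68) = 388.8 kN.
Tension rupture (net): A_n = (188 − 2×20)×6 = 888 mm² (U = 1.0, A_e = A_n). φR_n = 0.75 × 450 × 888 = 299.7 kN.
Tension yield (gross): A_g = 188×6 = 1128 mm². φR_n = 0.90 × 345 × 1128 = 350.2 kN.
Governing: min(336.6, 388.8, 299.7, 350.2) = 299.7 kN → net-section rupture.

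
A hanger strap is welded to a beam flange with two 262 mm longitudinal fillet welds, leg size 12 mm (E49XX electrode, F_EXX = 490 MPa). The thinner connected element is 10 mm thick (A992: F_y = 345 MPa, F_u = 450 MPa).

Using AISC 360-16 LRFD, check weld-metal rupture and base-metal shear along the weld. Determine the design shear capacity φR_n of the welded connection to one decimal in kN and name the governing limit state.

980.3 kN (weld metal governs)

Weld metal: throat = 0.707×12 = 8.484 mm, L = 2×262 = 524 mm. φR_n = 0.75 × 0.6 × 490 × 8.484 × 524 = 980.3 kN.
Base metal shear (10 mm plate): yield φR_n = 1.0×0.6×345×10×524 = 1084.7 kN; rupture φR_n = 0.75×0.6×450×10×524 = 1061.1 kN; take 1061.1 kN (rupture).
Governing: min(980.3, 1061.1) = 980.3 kN → weld metal.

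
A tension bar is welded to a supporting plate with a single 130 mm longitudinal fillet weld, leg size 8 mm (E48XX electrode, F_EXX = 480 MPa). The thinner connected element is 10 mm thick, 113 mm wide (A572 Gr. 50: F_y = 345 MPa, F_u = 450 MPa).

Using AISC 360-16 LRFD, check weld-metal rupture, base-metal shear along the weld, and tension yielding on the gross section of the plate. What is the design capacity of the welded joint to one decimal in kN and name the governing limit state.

Weld metal: throat = 0.707×8 = 5.656 mm, L = 130 mm. φR_n = 0.75 × 0.6 × 480 × 5.656 × 130 = 158.8 kN.
Base metal shear (10 mm plate): yield φR_n = 1.0×0.6×345×10×130 = 269.1 kN; rupture φR_n = 0.75×0.6×450×10×130 = 263.3 kN; take 263.3 kN (rupture).
Tension yield (gross): A_g = 113×10 = 1130 mm². φR_n = 0.90 × 345 × 1130 = 350.9 kN.
Governing: min(158.8, 263.3, 350.9) = 158.8 kN → weld metal.

158.8 kN (weld metal governs)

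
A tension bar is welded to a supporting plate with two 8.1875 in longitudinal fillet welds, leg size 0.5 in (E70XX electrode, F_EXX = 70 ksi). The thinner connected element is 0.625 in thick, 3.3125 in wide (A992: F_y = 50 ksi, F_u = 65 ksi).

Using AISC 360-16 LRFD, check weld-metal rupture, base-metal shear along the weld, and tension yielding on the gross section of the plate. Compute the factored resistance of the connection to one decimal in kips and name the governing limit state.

93.2 kips (gross-section yield governs)

Weld metal: throat = 0.707×0.5 = 0.3535 in, L = 2×8.1875 = 16.375 in. φR_n = 0.75 × 0.6 × 70 × 0.3535 × 16.375 = 182.3 kips.
Base metal shear (0.625 in plate): yield φR_n = 1.0×0.6×50×0.625×16.375 = 307.0 kips; rupture φR_n = 0.75×0.6×65×0.625×16.375 = 299.4 kips; take 299.4 kips (rupture).
Tension yield (gross): A_g = 3.3125×0.625 = 2.0703 in². φR_n = 0.90 × 50 × 2.0703 = 93.2 kips.
Governing: min(182.3, 299.4, 93.2) = 93.2 kips → gross-section yield.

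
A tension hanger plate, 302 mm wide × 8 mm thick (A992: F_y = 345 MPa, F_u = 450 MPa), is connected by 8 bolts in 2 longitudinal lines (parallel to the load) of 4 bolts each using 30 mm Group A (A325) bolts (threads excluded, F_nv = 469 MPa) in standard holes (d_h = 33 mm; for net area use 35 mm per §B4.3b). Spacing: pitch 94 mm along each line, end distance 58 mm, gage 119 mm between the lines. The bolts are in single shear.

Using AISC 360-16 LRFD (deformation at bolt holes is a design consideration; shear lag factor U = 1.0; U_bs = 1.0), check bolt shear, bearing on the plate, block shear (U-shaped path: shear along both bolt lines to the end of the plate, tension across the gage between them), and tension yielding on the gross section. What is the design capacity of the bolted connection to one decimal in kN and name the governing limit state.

Bolt shear: A_b = π(30)²/4 = 706.86 mm². φR_n = 0.75 × 469 × 706.86 × 8 × 1 = 1989.1 kN.
Bearing (8 mm plate, F_u = 450 MPa): end bolts L_c = 58 − 33/2 = 41.5, R_n = min(1.2×41.5×8×450, 2.4×30×8×450) = 179.28 kN/bolt; interior L_c = 94 − 33 = 61, R_n = 259.2 kN/bolt. φR_n = 0.75 × (2×179.28 + 6×259.2) = 1435.3 kN.
Block shear: shear path 2×[58+3×94] = 2×340 mm, A_gv = 5440, A_nv = 2×(340 − 3.5×35)×8 = 3480 mm²; tension across gage: (119 − 1×35)×8 = 672 mm². R_n = min(0.6×450×3480, 0.6×345×5440) + 1.0×450×672 = min(939.6, 1126.1) + 302.4 = 1242 kN. φR_n = 0.75 × 1242 = 931.5 kN.
Tension yield (gross): A_g = 302×8 = 2416 mm². φR_n = 0.90 × 345 × 2416 = 750.2 kN.
Governing: min(1989.1, 1435.3, 931.5, 750.2) = 750.2 kN → gross-section yield.

750.2 kN (gross-section yield governs)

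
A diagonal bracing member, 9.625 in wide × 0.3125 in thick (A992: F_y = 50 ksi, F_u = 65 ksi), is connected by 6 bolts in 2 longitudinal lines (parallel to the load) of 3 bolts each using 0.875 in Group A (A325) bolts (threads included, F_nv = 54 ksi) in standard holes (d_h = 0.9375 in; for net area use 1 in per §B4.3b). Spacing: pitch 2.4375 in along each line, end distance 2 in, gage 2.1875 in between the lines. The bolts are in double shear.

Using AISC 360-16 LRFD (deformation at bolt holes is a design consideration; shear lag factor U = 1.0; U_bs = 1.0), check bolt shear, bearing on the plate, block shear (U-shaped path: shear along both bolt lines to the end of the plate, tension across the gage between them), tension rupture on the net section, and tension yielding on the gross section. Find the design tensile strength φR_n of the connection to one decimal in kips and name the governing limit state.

Bolt shear: A_b = π(0.875)²/4 = 0.60132 in². φR_n = 0.75 × 54 × 0.60132 × 6 × 2 = 292.2 kips.
Bearing (0.3125 in plate, F_u = 65 ksi): end bolts L_c = 2 − 0.9375/2 = 1.53125, R_n = min(1.2×1.53125×0.3125×65, 2.4×0.875×0.3125×65) = 37.324 kips/bolt; interior L_c = 2.4375 − 0.9375 = 1.5, R_n = 36.563 kips/bolt. φR_n = 0.75 × (2×37.324 + 4×36.563) = 165.7 kips.
Block shear: shear path 2×[2+2×2.4375] = 2×6.875 in, A_gv = 4.2969, A_nv = 2×(6.875 − 2.5×1)×0.3125 = 2.7344 in²; tension across gage: (2.1875 − 1×1)×0.3125 = 0.37109 in². R_n = min(0.6×65×2.7344, 0.6×50×4.2969) + 1.0×65×0.37109 = min(106.64, 128.91) + 24.121 = 130.76 kips. φR_n = 0.75 × 130.76 = 98.1 kips.
Tension rupture (net): A_n = (9.625 − 2×1)×0.3125 = 2.3828 in² (U = 1.0, A_e = A_n). φR_n = 0.75 × 65 × 2.3828 = 116.2 kips.
Tension yield (gross): A_g = 9.625×0.3125 = 3.0078 in². φR_n = 0.90 × 50 × 3.0078 = 135.4 kips.
Governing: min(292.2, 165.7, 98.1, 116.2, 135.4) = 98.1 kips → block shear.

98.1 kips (block shear governs)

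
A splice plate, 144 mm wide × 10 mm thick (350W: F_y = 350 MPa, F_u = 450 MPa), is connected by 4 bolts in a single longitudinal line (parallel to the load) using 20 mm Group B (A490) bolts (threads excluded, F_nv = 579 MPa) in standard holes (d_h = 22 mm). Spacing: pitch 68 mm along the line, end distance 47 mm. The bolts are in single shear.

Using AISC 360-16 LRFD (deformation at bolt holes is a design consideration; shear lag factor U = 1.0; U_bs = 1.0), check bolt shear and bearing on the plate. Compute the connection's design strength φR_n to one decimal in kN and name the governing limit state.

545.7 kN (bolt shear governs)

Bolt shear: A_b = π(20)²/4 = 314.16 mm². φR_n = 0.75 × 579 × 314.16 × 4 × 1 = 545.7 kN.
Bearing (10 mm plate, F_u = 450 MPa): end bolts L_c = 47 − 22/2 = 36, R_n = min(1.2×36×10×450, 2.4×20×10×450) = 194.4 kN/bolt; interior L_c = 68 − 22 = 46, R_n = 216 kN/bolt. φR_n = 0.75 × (1×194.4 + 3×216) = 631.8 kN.
Governing: min(545.7, 631.8) = 545.7 kN → bolt shear.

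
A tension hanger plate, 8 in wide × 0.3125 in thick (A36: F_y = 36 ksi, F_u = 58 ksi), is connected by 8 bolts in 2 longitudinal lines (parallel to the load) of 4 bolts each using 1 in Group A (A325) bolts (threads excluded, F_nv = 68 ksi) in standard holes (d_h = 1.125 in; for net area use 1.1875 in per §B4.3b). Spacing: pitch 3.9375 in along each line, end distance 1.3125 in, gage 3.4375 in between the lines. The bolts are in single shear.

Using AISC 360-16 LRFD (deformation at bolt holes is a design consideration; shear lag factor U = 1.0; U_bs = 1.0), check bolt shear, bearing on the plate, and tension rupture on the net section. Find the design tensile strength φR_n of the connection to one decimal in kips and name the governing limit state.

76.5 kips (net-section rupture governs)

Bolt shear: A_b = π(1)²/4 = 0.7854 in². φR_n = 0.75 × 68 × 0.7854 × 8 × 1 = 320.4 kips.
Bearing (0.3125 in plate, F_u = 58 ksi): end bolts L_c = 1.3125 − 1.125/2 = 0.75, R_n = min(1.2×0.75×0.3125×58, 2.4×1×0.3125×58) = 16.313 kips/bolt; interior L_c = 3.9375 − 1.125 = 2.8125, R_n = 43.5 kips/bolt. φR_n = 0.75 × (2×16.313 + 6×43.5) = 220.2 kips.
Tension rupture (net): A_n = (8 − 2×1.1875)×0.3125 = 1.7578 in² (U = 1.0, A_e = A_n). φR_n = 0.75 × 58 × 1.7578 = 76.5 kips.
Governing: min(320.4, 220.2, 76.5) = 76.5 kips → net-section rupture.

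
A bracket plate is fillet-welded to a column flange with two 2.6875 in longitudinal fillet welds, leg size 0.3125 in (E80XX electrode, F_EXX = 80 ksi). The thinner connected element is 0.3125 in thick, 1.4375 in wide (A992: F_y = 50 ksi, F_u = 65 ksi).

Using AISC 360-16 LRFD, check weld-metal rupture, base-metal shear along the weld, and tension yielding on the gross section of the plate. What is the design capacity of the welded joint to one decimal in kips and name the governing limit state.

Weld metal: throat = 0.707×0.3125 = 0.22094 in, L = 2×2.6875 = 5.375 in. φR_n = 0.75 × 0.6 × 80 × 0.22094 × 5.375 = 42.8 kips.
Base metal shear (0.3125 in plate): yield φR_n = 1.0×0.6×50×0.3125×5.375 = 50.4 kips; rupture φR_n = 0.75×0.6×65×0.3125×5.375 = 49.1 kips; take 49.1 kips (rupture).
Tension yield (gross): A_g = 1.4375×0.3125 = 0.44922 in². φR_n = 0.90 × 50 × 0.44922 = 20.2 kips.
Governing: min(42.8, 49.1, 20.2) = 20.2 kips → gross-section yield.

20.2 kips (gross-section yield governs)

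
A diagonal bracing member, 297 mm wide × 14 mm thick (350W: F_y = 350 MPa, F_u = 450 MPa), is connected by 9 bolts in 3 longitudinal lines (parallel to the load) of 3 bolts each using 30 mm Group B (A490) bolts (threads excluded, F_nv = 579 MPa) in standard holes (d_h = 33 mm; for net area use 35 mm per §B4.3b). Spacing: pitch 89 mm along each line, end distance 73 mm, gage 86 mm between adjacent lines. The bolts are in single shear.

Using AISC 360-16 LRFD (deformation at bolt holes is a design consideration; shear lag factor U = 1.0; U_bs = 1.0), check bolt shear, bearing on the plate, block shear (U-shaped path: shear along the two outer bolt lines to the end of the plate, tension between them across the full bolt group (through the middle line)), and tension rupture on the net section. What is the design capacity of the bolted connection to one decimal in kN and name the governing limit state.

Bolt shear: A_b = π(30)²/4 = 706.86 mm². φR_n = 0.75 × 579 × 706.86 × 9 × 1 = 2762.6 kN.
Bearing (14 mm plate, F_u = 450 MPa): end bolts L_c = 73 − 33/2 = 56.5, R_n = min(1.2×56.5×14×450, 2.4×30×14×450) = 427.14 kN/bolt; interior L_c = 89 − 33 = 56, R_n = 423.36 kN/bolt. φR_n = 0.75 × (3×427.14 + 6×423.36) = 2866.2 kN.
Block shear: shear path 2×[73+2×89] = 2×251 mm, A_gv = 7028, A_nv = 2×(251 − 2.5×35)×14 = 4578 mm²; tension across gage: (172 − 2×35)×14 = 1428 mm². R_n = min(0.6×450×4578, 0.6×350×7028) + 1.0×450×1428 = min(1236.1, 1475.9) + 642.6 = 1878.7 kN. φR_n = 0.75 × 1878.7 = 1409.0 kN.
Tension rupture (net): A_n = (297 − 3×35)×14 = 2688 mm² (U = 1.0, A_e = A_n). φR_n = 0.75 × 450 × 2688 = 907.2 kN.
Governing: min(2762.6, 2866.2, 1409.0, 907.2) = 907.2 kN → net-section rupture.

907.2 kN (net-section rupture governs)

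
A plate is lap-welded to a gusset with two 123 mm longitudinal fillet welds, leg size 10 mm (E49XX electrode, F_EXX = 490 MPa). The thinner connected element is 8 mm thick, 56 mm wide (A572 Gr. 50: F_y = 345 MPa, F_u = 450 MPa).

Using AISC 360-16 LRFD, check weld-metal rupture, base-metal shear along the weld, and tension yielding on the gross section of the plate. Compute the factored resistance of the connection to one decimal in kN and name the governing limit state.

139.1 kN (gross-section yield governs)

Weld metal: throat = 0.707×10 = 7.07 mm, L = 2×123 = 246 mm. φR_n = 0.75 × 0.6 × 490 × 7.07 × 246 = 383.5 kN.
Base metal shear (8 mm plate): yield φR_n = 1.0×0.6×345×8×246 = 407.4 kN; rupture φR_n = 0.75×0.6×450×8×246 = 398.5 kN; take 398.5 kN (rupture).
Tension yield (gross): A_g = 56×8 = 448 mm². φR_n = 0.90 × 345 × 448 = 139.1 kN.
Governing: min(383.5, 398.5, 139.1) = 139.1 kN → gross-section yield.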